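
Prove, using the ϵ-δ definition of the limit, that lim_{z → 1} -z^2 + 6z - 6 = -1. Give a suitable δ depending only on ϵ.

δ = min(1, ϵ/7)

Let ϵ > 0 be given. We want δ > 0 such that 0 < |z − 1| < δ implies |(-z^2 + 6z - 6) + 1| < ϵ.
(-z^2 + 6z - 6) + 1 = -z^2 + 6z - 5 = (z − 1)(-z + 5).
So |(-z^2 + 6z - 6) + 1| = |z − 1|·|-z + 5|.
Require δ ≤ 1. Then |z − 1| < 1 gives |z| < 2, and by the triangle inequality |-z + 5| ≤ 2 + 5 = 7.
Hence |(-z^2 + 6z - 6) + 1| ≤ 7|z − 1| < ϵ provided |z − 1| < ϵ/7.
Take δ = min(1, ϵ/7). Then 0 < |z − 1| < δ gives both |z − 1| < 1 and |z − 1| < ϵ/7, so |(-z^2 + 6z - 6) + 1| < ϵ.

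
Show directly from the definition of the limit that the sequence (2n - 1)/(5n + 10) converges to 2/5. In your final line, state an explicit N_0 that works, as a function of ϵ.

Suppose ϵ > 0. For n ≥ 1, |(2n - 1)/(5n + 10) − (2/5)| = |-25|/(5(5n + 10)) = 25/(5(5n + 10)).
Since 5n + 10 ≥ 5n for n ≥ 1, this is ≤ 25/(5·5n) = 1/n.
So |(2n - 1)/(5n + 10) − (2/5)| < ϵ whenever n > 1/ϵ.
Take N_0 = 1/ϵ. If n > N_0 then |(2n - 1)/(5n + 10) − (2/5)| ≤ 1/n < ϵ.

N_0 = 1/ϵ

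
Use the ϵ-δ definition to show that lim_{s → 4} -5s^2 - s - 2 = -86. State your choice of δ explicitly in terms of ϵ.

Suppose ϵ > 0. We want δ > 0 such that 0 < |s − 4| < δ implies |(-5s^2 - s - 2) + 86| < ϵ.
(-5s^2 - s - 2) + 86 = -5s^2 - s + 84 = (s − 4)(-5s - 21).
So |(-5s^2 - s - 2) + 86| = |s − 4|·|-5s - 21|.
Assume first that |s − 4| < 2, so |s| < 6. Then |-5s - 21| ≤ 5·6 + 21 = 51.
Hence |(-5s^2 - s - 2) + 86| ≤ 51|s − 4| < ϵ provided |s − 4| < ϵ/51.
Take δ = min(2, ϵ/51). Then 0 < |s − 4| < δ gives both |s − 4| < 2 and |s − 4| < ϵ/51, so |(-5s^2 - s - 2) + 86| < ϵ.

δ = min(2, ϵ/51)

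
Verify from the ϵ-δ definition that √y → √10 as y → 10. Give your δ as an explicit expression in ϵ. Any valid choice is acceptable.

δ = min(10, √10·ϵ)

Suppose ϵ > 0. We want δ > 0 such that 0 < |y − 10| < δ implies |√y − √10| < ϵ.
Rationalise: √y − √10 = (y − 10)/(√y + √10), so |√y − √10| = |y − 10|/(√y + √10).
Restrict δ ≤ 10 so that |y − 10| < 10 forces y > 0, and then √y + √10 > √10.
Hence |√y − √10| < |y − 10|/√10, which is < ϵ once |y − 10| < √10·ϵ.
Take δ = min(10, √10·ϵ). If 0 < |y − 10| < δ then y > 0 and |√y − √10| < |y − 10|/√10 < ϵ.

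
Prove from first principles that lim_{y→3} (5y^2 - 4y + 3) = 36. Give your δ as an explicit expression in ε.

Fix ε > 0. We want δ > 0 such that 0 < |y − 3| < δ implies |(5y^2 - 4y + 3) − 36| < ε.
(5y^2 - 4y + 3) − 36 = 5y^2 - 4y - 33 = (y − 3)(5y + 11).
So |(5y^2 - 4y + 3) − 36| = |y − 3|·|5y + 11|.
Assume first that |y − 3| < 2, so |y| < 5. Then |5y + 11| ≤ 5·5 + 11 = 36.
Hence |(5y^2 - 4y + 3) − 36| ≤ 36|y − 3| < ε provided |y − 3| < ε/36.
Choosing δ = min(2, ε/36) ensures both conditions, hence |(5y^2 - 4y + 3) − 36| < ε.

δ = min(2, ε/36)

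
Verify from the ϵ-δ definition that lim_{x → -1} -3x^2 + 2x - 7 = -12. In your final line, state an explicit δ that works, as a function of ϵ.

δ = min(1, ϵ/11)

Let ϵ > 0. We want δ > 0 such that 0 < |x + 1| < δ implies |(-3x^2 + 2x - 7) + 12| < ϵ.
(-3x^2 + 2x - 7) + 12 = -3x^2 + 2x + 5 = (x + 1)(-3x + 5).
So |(-3x^2 + 2x - 7) + 12| = |x + 1|·|-3x + 5|.
Require δ ≤ 1. Then |x + 1| < 1 gives |x| < 2, and by the triangle inequality |-3x + 5| ≤ 3·2 + 5 = 11.
Hence |(-3x^2 + 2x - 7) + 12| ≤ 11|x + 1| < ϵ provided |x + 1| < ϵ/11.
Choosing δ = min(1, ϵ/11) ensures both conditions, hence |(-3x^2 + 2x - 7) + 12| < ϵ.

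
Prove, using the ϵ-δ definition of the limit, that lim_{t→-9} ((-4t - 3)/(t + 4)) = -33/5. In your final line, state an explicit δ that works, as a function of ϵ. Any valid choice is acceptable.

δ = min(5/2, (25/26)ϵ)

Fix ϵ > 0. We want δ > 0 with 0 < |t + 9| < δ ⇒ |(-4t - 3)/(t + 4) + 33/5| < ϵ.
Combining over a common denominator, (-4t - 3)/(t + 4) + 33/5 = [(-4t - 3)·(-5) − 33·(t + 4)] / [(-5)·(t + 4)] = -13(t + 9) / ((-5)(t + 4)).
So |(-4t - 3)/(t + 4) + 33/5| = 13|t + 9| / (5·|t + 4|).
Require δ ≤ 5/2, so |t + 4| ≥ |-5| − |t + 9| > 5 − 5/2 = 5/2.
Hence |(-4t - 3)/(t + 4) + 33/5| < 13|t + 9|/(5·(5/2)) = (26/25)|t + 9|, which is < ϵ once |t + 9| < (25/26)ϵ.
Take δ = min(5/2, (25/26)ϵ). Then 0 < |t + 9| < δ forces both bounds, so |(-4t - 3)/(t + 4) + 33/5| < ϵ.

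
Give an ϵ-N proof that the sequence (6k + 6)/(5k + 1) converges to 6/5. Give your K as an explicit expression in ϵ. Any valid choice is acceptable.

K = (24/25)/ϵ

Fix ϵ > 0. For k ≥ 1, |(6k + 6)/(5k + 1) − (6/5)| = |24|/(5(5k + 1)) = 24/(5(5k + 1)).
Since 5k + 1 ≥ 5k for k ≥ 1, this is ≤ 24/(5·5k) = (24/25)/k.
So |(6k + 6)/(5k + 1) − (6/5)| < ϵ whenever k > (24/25)/ϵ.
Take K = (24/25)/ϵ. If k > K then |(6k + 6)/(5k + 1) − (6/5)| ≤ (24/25)/k < ϵ.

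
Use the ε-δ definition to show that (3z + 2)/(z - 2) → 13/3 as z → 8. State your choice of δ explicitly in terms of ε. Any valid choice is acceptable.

Let ε > 0. We want δ > 0 with 0 < |z − 8| < δ ⇒ |(3z + 2)/(z - 2) − (13/3)| < ε.
Combining over a common denominator, (3z + 2)/(z - 2) − (13/3) = [(3z + 2)·6 − 26·(z - 2)] / [6·(z - 2)] = -8(z − 8) / (6(z - 2)).
So |(3z + 2)/(z - 2) − (13/3)| = 8|z − 8| / (6·|z − 2|).
Restrict δ ≤ 3. Then |z − 8| < 3 gives |z − 2| = |(z − 8) + 6| ≥ 6 − 3 = 3.
Hence |(3z + 2)/(z - 2) − (13/3)| < 8|z − 8|/(6·3) = (4/9)|z − 8|, which is < ε once |z − 8| < (9/4)ε.
Take δ = min(3, (9/4)ε). Then 0 < |z − 8| < δ forces both bounds, so |(3z + 2)/(z - 2) − (13/3)| < ε.

δ = min(3, (9/4)ε)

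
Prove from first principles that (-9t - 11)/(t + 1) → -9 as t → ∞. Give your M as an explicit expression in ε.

M = 2/ε

Fix ε > 0. We seek M > 0 such that t > M implies |(-9t - 11)/(t + 1) + 9| < ε.
(-9t - 11)/(t + 1) + 9 = ((-9t - 11) − (-9)(t + 1)) / ((t + 1)) = -2/((t + 1)).
For t > 0 we have t + 1 > t, so |(-9t - 11)/(t + 1) + 9| = 2/((t + 1)) < 2/(t) = 2/t.
Thus |(-9t - 11)/(t + 1) + 9| < ε whenever t > 2/ε.
Take M = 2/ε. If t > M then |(-9t - 11)/(t + 1) + 9| < 2/t < ε.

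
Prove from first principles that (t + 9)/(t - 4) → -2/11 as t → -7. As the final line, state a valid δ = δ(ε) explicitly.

Suppose ε > 0. We want δ > 0 with 0 < |t + 7| < δ ⇒ |(t + 9)/(t - 4) + 2/11| < ε.
Combining over a common denominator, (t + 9)/(t - 4) + 2/11 = [(t + 9)·(-11) − 2·(t - 4)] / [(-11)·(t - 4)] = -13(t + 7) / ((-11)(t - 4)).
So |(t + 9)/(t - 4) + 2/11| = 13|t + 7| / (11·|t − 4|).
Require δ ≤ 11/2, so |t − 4| ≥ |-11| − |t + 7| > 11 − 11/2 = 11/2.
Hence |(t + 9)/(t - 4) + 2/11| < 13|t + 7|/(11·(11/2)) = (26/121)|t + 7|, which is < ε once |t + 7| < (121/26)ε.
Take δ = min(11/2, (121/26)ε). Then 0 < |t + 7| < δ forces both bounds, so |(t + 9)/(t - 4) + 2/11| < ε.

δ = min(11/2, (121/26)ε)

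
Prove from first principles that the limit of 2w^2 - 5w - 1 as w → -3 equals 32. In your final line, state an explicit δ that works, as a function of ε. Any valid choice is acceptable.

Let ε > 0. We want δ > 0 such that 0 < |w + 3| < δ implies |(2w^2 - 5w - 1) − 32| < ε.
(2w^2 - 5w - 1) − 32 = 2w^2 - 5w - 33 = (w + 3)(2w - 11).
So |(2w^2 - 5w - 1) − 32| = |w + 3|·|2w - 11|.
Require δ ≤ 1. Then |w + 3| < 1 gives |w| < 4, and by the triangle inequality |2w - 11| ≤ 2·4 + 11 = 19.
Hence |(2w^2 - 5w - 1) − 32| ≤ 19|w + 3| < ε provided |w + 3| < ε/19.
Take δ = min(1, ε/19). Then 0 < |w + 3| < δ gives both |w + 3| < 1 and |w + 3| < ε/19, so |(2w^2 - 5w - 1) − 32| < ε.

δ = min(1, ε/19)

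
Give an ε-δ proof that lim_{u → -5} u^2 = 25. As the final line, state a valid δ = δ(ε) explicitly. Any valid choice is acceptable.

Let ε > 0. We seek δ > 0 with 0 < |u + 5| < δ ⇒ |u^2 − 25| < ε.
Factor: u^2 − 25 = (u + 5)(u - 5), so |u^2 − 25| = |u + 5|·|u - 5|.
Restrict δ ≤ 1. Then |u + 5| < 1 gives |u| < 6, so by the triangle inequality |u - 5| ≤ 6 + 5 = 11.
Hence |u^2 − 25| ≤ 11|u + 5|, which is < ε once |u + 5| < ε/11.
Take δ = min(1, ε/11). If 0 < |u + 5| < δ then both bounds hold and |u^2 − 25| ≤ 11|u + 5| < 11·(ε/11) = ε.

δ = min(1, ε/11)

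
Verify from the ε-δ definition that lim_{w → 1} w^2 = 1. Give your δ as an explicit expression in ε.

Let ε > 0. We seek δ > 0 with 0 < |w − 1| < δ ⇒ |w^2 − 1| < ε.
Factor: w^2 − 1 = (w − 1)(w + 1), so |w^2 − 1| = |w − 1|·|w + 1|.
Impose δ ≤ 1 so that |w| < 2; then |w + 1| ≤ 3.
Hence |w^2 − 1| ≤ 3|w − 1|, which is < ε once |w − 1| < ε/3.
Take δ = min(1, ε/3). If 0 < |w − 1| < δ then both bounds hold and |w^2 − 1| ≤ 3|w − 1| < 3·(ε/3) = ε.

δ = min(1, ε/3)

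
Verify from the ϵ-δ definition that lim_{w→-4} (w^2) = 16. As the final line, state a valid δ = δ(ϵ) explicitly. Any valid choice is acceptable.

Let ϵ > 0. We seek δ > 0 with 0 < |w + 4| < δ ⇒ |w^2 − 16| < ϵ.
Factor: w^2 − 16 = (w + 4)(w - 4), so |w^2 − 16| = |w + 4|·|w - 4|.
Restrict δ ≤ 1. Then |w + 4| < 1 gives |w| < 5, so by the triangle inequality |w - 4| ≤ 5 + 4 = 9.
Hence |w^2 − 16| ≤ 9|w + 4|, which is < ϵ once |w + 4| < ϵ/9.
Take δ = min(1, ϵ/9). If 0 < |w + 4| < δ then both bounds hold and |w^2 − 16| ≤ 9|w + 4| < 9·(ϵ/9) = ϵ.

δ = min(1, ϵ/9)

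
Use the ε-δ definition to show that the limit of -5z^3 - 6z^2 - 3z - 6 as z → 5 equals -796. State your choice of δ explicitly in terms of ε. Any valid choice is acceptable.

δ = min(2, ε/620)

Fix ε > 0. We want δ > 0 such that 0 < |z − 5| < δ implies |(-5z^3 - 6z^2 - 3z - 6) + 796| < ε.
(-5z^3 - 6z^2 - 3z - 6) + 796 = -5z^3 - 6z^2 - 3z + 790 = (z − 5)(-5z^2 - 31z - 158).
So |(-5z^3 - 6z^2 - 3z - 6) + 796| = |z − 5|·|-5z^2 - 31z - 158|.
Require δ ≤ 2. Then |z − 5| < 2 gives |z| < 7, and by the triangle inequality |-5z^2 - 31z - 158| ≤ 5·7^2 + 31·7 + 158 = 620.
Hence |(-5z^3 - 6z^2 - 3z - 6) + 796| ≤ 620|z − 5| < ε provided |z − 5| < ε/620.
Take δ = min(2, ε/620). Then 0 < |z − 5| < δ gives both |z − 5| < 2 and |z − 5| < ε/620, so |(-5z^3 - 6z^2 - 3z - 6) + 796| < ε.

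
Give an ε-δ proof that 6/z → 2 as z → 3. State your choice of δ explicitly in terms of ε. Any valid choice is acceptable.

δ = min(3/2, (3/4)ε)

Suppose ε > 0. We seek δ > 0 such that 0 < |z − 3| < δ implies |6/z − 2| < ε.
|6/z − 2| = 6·|3 − z|/(3·|z|) = 6|z − 3|/(3|z|).
Require δ ≤ 3/2 so that |z| > 3 − 3/2 = 3/2, hence 3|z| > 9/2.
Then |6/z − 2| < 6|z − 3|/(9/2), which is < ε when |z − 3| < (3/4)ε.
Take δ = min(3/2, (3/4)ε). Then 0 < |z − 3| < δ gives both |z − 3| < 3/2 and |z − 3| < (3/4)ε, so |6/z − 2| < ε.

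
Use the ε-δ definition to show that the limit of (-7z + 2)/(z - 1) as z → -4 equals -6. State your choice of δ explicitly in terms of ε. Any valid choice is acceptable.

Let ε > 0. We want δ > 0 with 0 < |z + 4| < δ ⇒ |(-7z + 2)/(z - 1) + 6| < ε.
Combining over a common denominator, (-7z + 2)/(z - 1) + 6 = [(-7z + 2)·(-5) − 30·(z - 1)] / [(-5)·(z - 1)] = 5(z + 4) / ((-5)(z - 1)).
So |(-7z + 2)/(z - 1) + 6| = 5|z + 4| / (5·|z − 1|).
Require δ ≤ 5/2, so |z − 1| ≥ |-5| − |z + 4| > 5 − 5/2 = 5/2.
Hence |(-7z + 2)/(z - 1) + 6| < 5|z + 4|/(5·(5/2)) = (2/5)|z + 4|, which is < ε once |z + 4| < (5/2)ε.
Take δ = min(5/2, (5/2)ε). Then 0 < |z + 4| < δ forces both bounds, so |(-7z + 2)/(z - 1) + 6| < ε.

δ = min(5/2, (5/2)ε)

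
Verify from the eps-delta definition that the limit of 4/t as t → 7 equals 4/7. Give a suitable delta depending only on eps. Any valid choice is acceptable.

delta = min(7/2, (49/8)eps)

Let eps > 0 be given. We seek delta > 0 such that 0 < |t − 7| < delta implies |4/t − (4/7)| < eps.
|4/t − (4/7)| = 4·|7 − t|/(7·|t|) = 4|t − 7|/(7|t|).
Require delta ≤ 7/2 so that |t| > 7 − 7/2 = 7/2, hence 7|t| > 49/2.
Then |4/t − (4/7)| < 4|t − 7|/(49/2), which is < eps when |t − 7| < (49/8)eps.
Take delta = min(7/2, (49/8)eps). Then 0 < |t − 7| < delta gives both |t − 7| < 7/2 and |t − 7| < (49/8)eps, so |4/t − (4/7)| < eps.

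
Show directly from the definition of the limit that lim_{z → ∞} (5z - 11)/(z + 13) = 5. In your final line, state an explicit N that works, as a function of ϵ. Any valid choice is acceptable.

Fix ϵ > 0. We seek N > 0 such that z > N implies |(5z - 11)/(z + 13) − 5| < ϵ.
(5z - 11)/(z + 13) − 5 = ((5z - 11) − 5(z + 13)) / ((z + 13)) = -76/((z + 13)).
For z > 0 we have z + 13 > z, so |(5z - 11)/(z + 13) − 5| = 76/((z + 13)) < 76/(z) = 76/z.
Thus |(5z - 11)/(z + 13) − 5| < ϵ whenever z > 76/ϵ.
Take N = 76/ϵ. If z > N then |(5z - 11)/(z + 13) − 5| < 76/z < ϵ.

N = 76/ϵ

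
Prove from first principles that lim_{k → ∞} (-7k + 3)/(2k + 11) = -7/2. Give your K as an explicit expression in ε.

Fix ε > 0. For k ≥ 1, |(-7k + 3)/(2k + 11) + 7/2| = |83|/(2(2k + 11)) = 83/(2(2k + 11)).
Since 2k + 11 ≥ 2k for k ≥ 1, this is ≤ 83/(2·2k) = (83/4)/k.
So |(-7k + 3)/(2k + 11) + 7/2| < ε whenever k > (83/4)/ε.
Take K = (83/4)/ε. If k > K then |(-7k + 3)/(2k + 11) + 7/2| ≤ (83/4)/k < ε.

K = (83/4)/ε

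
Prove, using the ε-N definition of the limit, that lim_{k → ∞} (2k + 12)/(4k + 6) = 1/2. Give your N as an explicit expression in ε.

Fix ε > 0. For k ≥ 1, |(2k + 12)/(4k + 6) − (1/2)| = |36|/(4(4k + 6)) = 36/(4(4k + 6)).
Since 4k + 6 ≥ 4k for k ≥ 1, this is ≤ 36/(4·4k) = (9/4)/k.
So |(2k + 12)/(4k + 6) − (1/2)| < ε whenever k > (9/4)/ε.
Take N = (9/4)/ε. If k > N then |(2k + 12)/(4k + 6) − (1/2)| ≤ (9/4)/k < ε.

N = (9/4)/ε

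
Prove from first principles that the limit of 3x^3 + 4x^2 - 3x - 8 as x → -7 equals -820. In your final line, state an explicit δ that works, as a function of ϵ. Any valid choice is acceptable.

δ = min(1, ϵ/444)

Suppose ϵ > 0. We want δ > 0 such that 0 < |x + 7| < δ implies |(3x^3 + 4x^2 - 3x - 8) + 820| < ϵ.
(3x^3 + 4x^2 - 3x - 8) + 820 = 3x^3 + 4x^2 - 3x + 812 = (x + 7)(3x^2 - 17x + 116).
So |(3x^3 + 4x^2 - 3x - 8) + 820| = |x + 7|·|3x^2 - 17x + 116|.
Assume first that |x + 7| < 1, so |x| < 8. Then |3x^2 - 17x + 116| ≤ 3·8^2 + 17·8 + 116 = 444.
Hence |(3x^3 + 4x^2 - 3x - 8) + 820| ≤ 444|x + 7| < ϵ provided |x + 7| < ϵ/444.
Take δ = min(1, ϵ/444). Then 0 < |x + 7| < δ gives both |x + 7| < 1 and |x + 7| < ϵ/444, so |(3x^3 + 4x^2 - 3x - 8) + 820| < ϵ.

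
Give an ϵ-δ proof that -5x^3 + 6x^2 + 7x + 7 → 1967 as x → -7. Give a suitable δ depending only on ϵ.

δ = min(2, ϵ/1054)

Fix ϵ > 0. We want δ > 0 such that 0 < |x + 7| < δ implies |(-5x^3 + 6x^2 + 7x + 7) − 1967| < ϵ.
(-5x^3 + 6x^2 + 7x + 7) − 1967 = -5x^3 + 6x^2 + 7x - 1960 = (x + 7)(-5x^2 + 41x - 280).
So |(-5x^3 + 6x^2 + 7x + 7) − 1967| = |x + 7|·|-5x^2 + 41x - 280|.
Require δ ≤ 2. Then |x + 7| < 2 gives |x| < 9, and by the triangle inequality |-5x^2 + 41x - 280| ≤ 5·9^2 + 41·9 + 280 = 1054.
Hence |(-5x^3 + 6x^2 + 7x + 7) − 1967| ≤ 1054|x + 7| < ϵ provided |x + 7| < ϵ/1054.
Choosing δ = min(2, ϵ/1054) ensures both conditions, hence |(-5x^3 + 6x^2 + 7x + 7) − 1967| < ϵ.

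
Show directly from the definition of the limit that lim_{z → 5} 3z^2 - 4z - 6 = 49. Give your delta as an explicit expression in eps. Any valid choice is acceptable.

Fix eps > 0. We want delta > 0 such that 0 < |z − 5| < delta implies |(3z^2 - 4z - 6) − 49| < eps.
(3z^2 - 4z - 6) − 49 = 3z^2 - 4z - 55 = (z − 5)(3z + 11).
So |(3z^2 - 4z - 6) − 49| = |z − 5|·|3z + 11|.
Assume first that |z − 5| < 1, so |z| < 6. Then |3z + 11| ≤ 3·6 + 11 = 29.
Hence |(3z^2 - 4z - 6) − 49| ≤ 29|z − 5| < eps provided |z − 5| < eps/29.
Take delta = min(1, eps/29). Then 0 < |z − 5| < delta gives both |z − 5| < 1 and |z − 5| < eps/29, so |(3z^2 - 4z - 6) − 49| < eps.

delta = min(1, eps/29)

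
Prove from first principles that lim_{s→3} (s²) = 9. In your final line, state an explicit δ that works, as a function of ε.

δ = min(2, ε/8)

Fix ε > 0. We seek δ > 0 with 0 < |s − 3| < δ ⇒ |s² − 9| < ε.
Factor: s² − 9 = (s − 3)(s + 3), so |s² − 9| = |s − 3|·|s + 3|.
Restrict δ ≤ 2. Then |s − 3| < 2 gives |s| < 5, so by the triangle inequality |s + 3| ≤ 5 + 3 = 8.
Hence |s² − 9| ≤ 8|s − 3|, which is < ε once |s − 3| < ε/8.
Take δ = min(2, ε/8). If 0 < |s − 3| < δ then both bounds hold and |s² − 9| ≤ 8|s − 3| < 8·(ε/8) = ε.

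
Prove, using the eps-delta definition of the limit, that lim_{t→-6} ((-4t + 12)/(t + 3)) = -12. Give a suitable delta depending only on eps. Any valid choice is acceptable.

delta = min(3/2, (3/16)eps)

Let eps > 0. We want delta > 0 with 0 < |t + 6| < delta ⇒ |(-4t + 12)/(t + 3) + 12| < eps.
Combining over a common denominator, (-4t + 12)/(t + 3) + 12 = [(-4t + 12)·(-3) − 36·(t + 3)] / [(-3)·(t + 3)] = -24(t + 6) / ((-3)(t + 3)).
So |(-4t + 12)/(t + 3) + 12| = 24|t + 6| / (3·|t + 3|).
Require delta ≤ 3/2, so |t + 3| ≥ |-3| − |t + 6| > 3 − 3/2 = 3/2.
Hence |(-4t + 12)/(t + 3) + 12| < 24|t + 6|/(3·(3/2)) = (16/3)|t + 6|, which is < eps once |t + 6| < (3/16)eps.
Take delta = min(3/2, (3/16)eps). Then 0 < |t + 6| < delta forces both bounds, so |(-4t + 12)/(t + 3) + 12| < eps.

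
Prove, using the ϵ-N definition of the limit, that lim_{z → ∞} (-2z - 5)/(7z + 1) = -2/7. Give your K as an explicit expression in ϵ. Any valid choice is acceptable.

Fix ϵ > 0. We seek K > 0 such that z > K implies |(-2z - 5)/(7z + 1) + 2/7| < ϵ.
(-2z - 5)/(7z + 1) + 2/7 = (7(-2z - 5) − (-2)(7z + 1)) / (7(7z + 1)) = -33/(7(7z + 1)).
For z > 0 we have 7z + 1 > 7z, so |(-2z - 5)/(7z + 1) + 2/7| = 33/(7(7z + 1)) < 33/(7·7z) = (33/49)/z.
Thus |(-2z - 5)/(7z + 1) + 2/7| < ϵ whenever z > (33/49)/ϵ.
Take K = (33/49)/ϵ. If z > K then |(-2z - 5)/(7z + 1) + 2/7| < (33/49)/z < ϵ.

K = (33/49)/ϵ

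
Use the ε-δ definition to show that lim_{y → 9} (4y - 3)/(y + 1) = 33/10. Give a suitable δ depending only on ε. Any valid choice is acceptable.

δ = min(5, (50/7)ε)

Fix ε > 0. We want δ > 0 with 0 < |y − 9| < δ ⇒ |(4y - 3)/(y + 1) − (33/10)| < ε.
Combining over a common denominator, (4y - 3)/(y + 1) − (33/10) = [(4y - 3)·10 − 33·(y + 1)] / [10·(y + 1)] = 7(y − 9) / (10(y + 1)).
So |(4y - 3)/(y + 1) − (33/10)| = 7|y − 9| / (10·|y + 1|).
Require δ ≤ 5, so |y + 1| ≥ |10| − |y − 9| > 10 − 5 = 5.
Hence |(4y - 3)/(y + 1) − (33/10)| < 7|y − 9|/(10·5) = (7/50)|y − 9|, which is < ε once |y − 9| < (50/7)ε.
Take δ = min(5, (50/7)ε). Then 0 < |y − 9| < δ forces both bounds, so |(4y - 3)/(y + 1) − (33/10)| < ε.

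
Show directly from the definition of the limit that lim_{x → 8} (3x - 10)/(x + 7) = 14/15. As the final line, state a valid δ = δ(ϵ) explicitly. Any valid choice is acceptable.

δ = min(15/2, (225/62)ϵ)

Suppose ϵ > 0. We want δ > 0 with 0 < |x − 8| < δ ⇒ |(3x - 10)/(x + 7) − (14/15)| < ϵ.
Combining over a common denominator, (3x - 10)/(x + 7) − (14/15) = [(3x - 10)·15 − 14·(x + 7)] / [15·(x + 7)] = 31(x − 8) / (15(x + 7)).
So |(3x - 10)/(x + 7) − (14/15)| = 31|x − 8| / (15·|x + 7|).
Restrict δ ≤ 15/2. Then |x − 8| < 15/2 gives |x + 7| = |(x − 8) + 15| ≥ 15 − 15/2 = 15/2.
Hence |(3x - 10)/(x + 7) − (14/15)| < 31|x − 8|/(15·(15/2)) = (62/225)|x − 8|, which is < ϵ once |x − 8| < (225/62)ϵ.
Take δ = min(15/2, (225/62)ϵ). Then 0 < |x − 8| < δ forces both bounds, so |(3x - 10)/(x + 7) − (14/15)| < ϵ.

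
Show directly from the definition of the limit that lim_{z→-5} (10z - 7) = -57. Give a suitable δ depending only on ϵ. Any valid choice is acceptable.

Fix ϵ > 0. We need δ > 0 so that 0 < |z + 5| < δ implies |(10z - 7) + 57| < ϵ.
Since (10z - 7) + 57 = 10(z + 5), we have |(10z - 7) + 57| = 10|z + 5|.
So 10|z + 5| < ϵ exactly when |z + 5| < ϵ/10.
Take δ = ϵ/10. If 0 < |z + 5| < δ then |(10z - 7) + 57| = 10|z + 5| < 10·(ϵ/10) = ϵ.

δ = ϵ/10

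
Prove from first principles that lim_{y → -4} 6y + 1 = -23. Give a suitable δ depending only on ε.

δ = ε/6

Let ε > 0. We need δ > 0 so that 0 < |y + 4| < δ implies |(6y + 1) + 23| < ε.
|(6y + 1) + 23| = |6y + 24| = 6|y + 4|.
Thus it suffices that |y + 4| < ε/6.
Take δ = ε/6. If 0 < |y + 4| < δ then |(6y + 1) + 23| = 6|y + 4| < 6·(ε/6) = ε.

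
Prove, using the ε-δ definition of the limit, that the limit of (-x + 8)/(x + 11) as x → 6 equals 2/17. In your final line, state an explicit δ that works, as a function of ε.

δ = min(17/2, (289/38)ε)

Fix ε > 0. We want δ > 0 with 0 < |x − 6| < δ ⇒ |(-x + 8)/(x + 11) − (2/17)| < ε.
Combining over a common denominator, (-x + 8)/(x + 11) − (2/17) = [(-x + 8)·17 − 2·(x + 11)] / [17·(x + 11)] = -19(x − 6) / (17(x + 11)).
So |(-x + 8)/(x + 11) − (2/17)| = 19|x − 6| / (17·|x + 11|).
Restrict δ ≤ 17/2. Then |x − 6| < 17/2 gives |x + 11| = |(x − 6) + 17| ≥ 17 − 17/2 = 17/2.
Hence |(-x + 8)/(x + 11) − (2/17)| < 19|x − 6|/(17·(17/2)) = (38/289)|x − 6|, which is < ε once |x − 6| < (289/38)ε.
Take δ = min(17/2, (289/38)ε). Then 0 < |x − 6| < δ forces both bounds, so |(-x + 8)/(x + 11) − (2/17)| < ε.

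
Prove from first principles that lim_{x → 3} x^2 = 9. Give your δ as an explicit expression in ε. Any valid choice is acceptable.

δ = min(2, ε/8)

Let ε > 0. We seek δ > 0 with 0 < |x − 3| < δ ⇒ |x^2 − 9| < ε.
Factor: x^2 − 9 = (x − 3)(x + 3), so |x^2 − 9| = |x − 3|·|x + 3|.
Impose δ ≤ 2 so that |x| < 5; then |x + 3| ≤ 8.
Hence |x^2 − 9| ≤ 8|x − 3|, which is < ε once |x − 3| < ε/8.
Take δ = min(2, ε/8). If 0 < |x − 3| < δ then both bounds hold and |x^2 − 9| ≤ 8|x − 3| < 8·(ε/8) = ε.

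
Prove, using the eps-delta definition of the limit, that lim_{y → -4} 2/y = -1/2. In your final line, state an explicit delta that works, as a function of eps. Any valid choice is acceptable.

delta = min(2, 4eps)

Let eps > 0. We seek delta > 0 such that 0 < |y + 4| < delta implies |2/y + 1/2| < eps.
|2/y + 1/2| = 2·|-4 − y|/(4·|y|) = 2|y + 4|/(4|y|).
Require delta ≤ 2 so that |y| > 4 − 2 = 2, hence 4|y| > 8.
Then |2/y + 1/2| < 2|y + 4|/8, which is < eps when |y + 4| < 4eps.
Take delta = min(2, 4eps). Then 0 < |y + 4| < delta gives both |y + 4| < 2 and |y + 4| < 4eps, so |2/y + 1/2| < eps.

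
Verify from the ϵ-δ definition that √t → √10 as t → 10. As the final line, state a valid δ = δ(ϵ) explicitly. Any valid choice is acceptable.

δ = min(10, √10·ϵ)

Let ϵ > 0 be given. We want δ > 0 such that 0 < |t − 10| < δ implies |√t − √10| < ϵ.
Multiplying by the conjugate, |√t − √10| = |t − 10|/(√t + √10).
Restrict δ ≤ 10 so that |t − 10| < 10 forces t > 0, and then √t + √10 > √10.
Hence |√t − √10| < |t − 10|/√10, which is < ϵ once |t − 10| < √10·ϵ.
Take δ = min(10, √10·ϵ). If 0 < |t − 10| < δ then t > 0 and |√t − √10| < |t − 10|/√10 < ϵ.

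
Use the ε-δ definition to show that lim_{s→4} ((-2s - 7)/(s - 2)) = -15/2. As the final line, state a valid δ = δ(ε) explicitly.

δ = min(1, (2/11)ε)

Fix ε > 0. We want δ > 0 with 0 < |s − 4| < δ ⇒ |(-2s - 7)/(s - 2) + 15/2| < ε.
Combining over a common denominator, (-2s - 7)/(s - 2) + 15/2 = [(-2s - 7)·2 − (-15)·(s - 2)] / [2·(s - 2)] = 11(s − 4) / (2(s - 2)).
So |(-2s - 7)/(s - 2) + 15/2| = 11|s − 4| / (2·|s − 2|).
Require δ ≤ 1, so |s − 2| ≥ |2| − |s − 4| > 2 − 1 = 1.
Hence |(-2s - 7)/(s - 2) + 15/2| < 11|s − 4|/(2·1) = (11/2)|s − 4|, which is < ε once |s − 4| < (2/11)ε.
Take δ = min(1, (2/11)ε). Then 0 < |s − 4| < δ forces both bounds, so |(-2s - 7)/(s - 2) + 15/2| < ε.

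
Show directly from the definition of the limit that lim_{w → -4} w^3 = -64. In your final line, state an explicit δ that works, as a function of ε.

δ = min(1, ε/61)

Suppose ε > 0. We seek δ > 0 with 0 < |w + 4| < δ ⇒ |w^3 + 64| < ε.
Factor: w^3 + 64 = (w + 4)(w^2 - 4w + 16), so |w^3 + 64| = |w + 4|·|w^2 - 4w + 16|.
Restrict δ ≤ 1. Then |w + 4| < 1 gives |w| < 5, so by the triangle inequality |w^2 - 4w + 16| ≤ 5^2 + 4·5 + 16 = 61.
Hence |w^3 + 64| ≤ 61|w + 4|, which is < ε once |w + 4| < ε/61.
Take δ = min(1, ε/61). If 0 < |w + 4| < δ then both bounds hold and |w^3 + 64| ≤ 61|w + 4| < 61·(ε/61) = ε.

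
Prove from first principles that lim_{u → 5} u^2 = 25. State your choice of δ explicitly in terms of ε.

δ = min(1, ε/11)

Suppose ε > 0. We seek δ > 0 with 0 < |u − 5| < δ ⇒ |u^2 − 25| < ε.
Factor: u^2 − 25 = (u − 5)(u + 5), so |u^2 − 25| = |u − 5|·|u + 5|.
Impose δ ≤ 1 so that |u| < 6; then |u + 5| ≤ 11.
Hence |u^2 − 25| ≤ 11|u − 5|, which is < ε once |u − 5| < ε/11.
Take δ = min(1, ε/11). If 0 < |u − 5| < δ then both bounds hold and |u^2 − 25| ≤ 11|u − 5| < 11·(ε/11) = ε.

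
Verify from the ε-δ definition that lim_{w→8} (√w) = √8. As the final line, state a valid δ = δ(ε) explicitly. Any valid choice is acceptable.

Let ε > 0. We want δ > 0 such that 0 < |w − 8| < δ implies |√w − √8| < ε.
Rationalise: √w − √8 = (w − 8)/(√w + √8), so |√w − √8| = |w − 8|/(√w + √8).
Restrict δ ≤ 8 so that |w − 8| < 8 forces w > 0, and then √w + √8 > √8.
Hence |√w − √8| < |w − 8|/√8, which is < ε once |w − 8| < √8·ε.
Take δ = min(8, √8·ε). If 0 < |w − 8| < δ then w > 0 and |√w − √8| < |w − 8|/√8 < ε.

δ = min(8, √8·ε)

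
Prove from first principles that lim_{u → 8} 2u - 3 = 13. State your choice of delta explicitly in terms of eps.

Fix eps > 0. We need delta > 0 so that 0 < |u − 8| < delta implies |(2u - 3) − 13| < eps.
Since (2u - 3) − 13 = 2(u − 8), we have |(2u - 3) − 13| = 2|u − 8|.
So 2|u − 8| < eps exactly when |u − 8| < eps/2.
Choosing delta = eps/2 gives |(2u - 3) − 13| = 2|u − 8| < eps whenever |u − 8| < delta.

delta = eps/2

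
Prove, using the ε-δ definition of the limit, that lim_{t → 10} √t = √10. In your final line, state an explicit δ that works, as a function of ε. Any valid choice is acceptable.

Suppose ε > 0. We want δ > 0 such that 0 < |t − 10| < δ implies |√t − √10| < ε.
Rationalise: √t − √10 = (t − 10)/(√t + √10), so |√t − √10| = |t − 10|/(√t + √10).
Restrict δ ≤ 10 so that |t − 10| < 10 forces t > 0, and then √t + √10 > √10.
Hence |√t − √10| < |t − 10|/√10, which is < ε once |t − 10| < √10·ε.
Take δ = min(10, √10·ε). If 0 < |t − 10| < δ then t > 0 and |√t − √10| < |t − 10|/√10 < ε.

δ = min(10, √10·ε)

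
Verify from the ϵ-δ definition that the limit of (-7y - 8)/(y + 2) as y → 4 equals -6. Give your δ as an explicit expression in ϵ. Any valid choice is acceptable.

Let ϵ > 0. We want δ > 0 with 0 < |y − 4| < δ ⇒ |(-7y - 8)/(y + 2) + 6| < ϵ.
Combining over a common denominator, (-7y - 8)/(y + 2) + 6 = [(-7y - 8)·6 − (-36)·(y + 2)] / [6·(y + 2)] = -6(y − 4) / (6(y + 2)).
So |(-7y - 8)/(y + 2) + 6| = 6|y − 4| / (6·|y + 2|).
Require δ ≤ 3, so |y + 2| ≥ |6| − |y − 4| > 6 − 3 = 3.
Hence |(-7y - 8)/(y + 2) + 6| < 6|y − 4|/(6·3) = (1/3)|y − 4|, which is < ϵ once |y − 4| < 3ϵ.
Take δ = min(3, 3ϵ). Then 0 < |y − 4| < δ forces both bounds, so |(-7y - 8)/(y + 2) + 6| < ϵ.

δ = min(3, 3ϵ)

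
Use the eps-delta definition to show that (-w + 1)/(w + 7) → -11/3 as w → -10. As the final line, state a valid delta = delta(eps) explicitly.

delta = min(3/2, (9/16)eps)

Fix eps > 0. We want delta > 0 with 0 < |w + 10| < delta ⇒ |(-w + 1)/(w + 7) + 11/3| < eps.
Combining over a common denominator, (-w + 1)/(w + 7) + 11/3 = [(-w + 1)·(-3) − 11·(w + 7)] / [(-3)·(w + 7)] = -8(w + 10) / ((-3)(w + 7)).
So |(-w + 1)/(w + 7) + 11/3| = 8|w + 10| / (3·|w + 7|).
Require delta ≤ 3/2, so |w + 7| ≥ |-3| − |w + 10| > 3 − 3/2 = 3/2.
Hence |(-w + 1)/(w + 7) + 11/3| < 8|w + 10|/(3·(3/2)) = (16/9)|w + 10|, which is < eps once |w + 10| < (9/16)eps.
Take delta = min(3/2, (9/16)eps). Then 0 < |w + 10| < delta forces both bounds, so |(-w + 1)/(w + 7) + 11/3| < eps.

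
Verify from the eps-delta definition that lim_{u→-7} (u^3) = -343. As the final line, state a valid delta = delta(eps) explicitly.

Fix eps > 0. We seek delta > 0 with 0 < |u + 7| < delta ⇒ |u^3 + 343| < eps.
Factor: u^3 + 343 = (u + 7)(u^2 - 7u + 49), so |u^3 + 343| = |u + 7|·|u^2 - 7u + 49|.
Impose delta ≤ 1 so that |u| < 8; then |u^2 - 7u + 49| ≤ 169.
Hence |u^3 + 343| ≤ 169|u + 7|, which is < eps once |u + 7| < eps/169.
Take delta = min(1, eps/169). If 0 < |u + 7| < delta then both bounds hold and |u^3 + 343| ≤ 169|u + 7| < 169·(eps/169) = eps.

delta = min(1, eps/169)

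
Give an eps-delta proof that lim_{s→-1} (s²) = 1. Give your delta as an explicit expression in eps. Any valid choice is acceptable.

delta = min(1, eps/3)

Fix eps > 0. We seek delta > 0 with 0 < |s + 1| < delta ⇒ |s² − 1| < eps.
Factor: s² − 1 = (s + 1)(s - 1), so |s² − 1| = |s + 1|·|s - 1|.
Impose delta ≤ 1 so that |s| < 2; then |s - 1| ≤ 3.
Hence |s² − 1| ≤ 3|s + 1|, which is < eps once |s + 1| < eps/3.
Take delta = min(1, eps/3). If 0 < |s + 1| < delta then both bounds hold and |s² − 1| ≤ 3|s + 1| < 3·(eps/3) = eps.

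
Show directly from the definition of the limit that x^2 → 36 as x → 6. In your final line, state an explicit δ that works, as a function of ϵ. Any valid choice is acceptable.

δ = min(1, ϵ/13)

Suppose ϵ > 0. We seek δ > 0 with 0 < |x − 6| < δ ⇒ |x^2 − 36| < ϵ.
Factor: x^2 − 36 = (x − 6)(x + 6), so |x^2 − 36| = |x − 6|·|x + 6|.
Restrict δ ≤ 1. Then |x − 6| < 1 gives |x| < 7, so by the triangle inequality |x + 6| ≤ 7 + 6 = 13.
Hence |x^2 − 36| ≤ 13|x − 6|, which is < ϵ once |x − 6| < ϵ/13.
Take δ = min(1, ϵ/13). If 0 < |x − 6| < δ then both bounds hold and |x^2 − 36| ≤ 13|x − 6| < 13·(ϵ/13) = ϵ.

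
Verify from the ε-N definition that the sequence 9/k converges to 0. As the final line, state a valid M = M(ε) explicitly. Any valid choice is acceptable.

Suppose ε > 0. For k ≥ 1, |9/k − 0| = 9/(k) ≤ 9/k.
We need 9/k < ε, i.e. k > 9/ε.
Take M = 9/ε. If k > M then |9/k| ≤ 9/k < ε.

M = 9/ε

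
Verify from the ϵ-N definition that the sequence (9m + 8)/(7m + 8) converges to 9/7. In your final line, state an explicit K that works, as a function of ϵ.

Let ϵ > 0 be given. For m ≥ 1, |(9m + 8)/(7m + 8) − (9/7)| = |-16|/(7(7m + 8)) = 16/(7(7m + 8)).
Since 7m + 8 ≥ 7m for m ≥ 1, this is ≤ 16/(7·7m) = (16/49)/m.
So |(9m + 8)/(7m + 8) − (9/7)| < ϵ whenever m > (16/49)/ϵ.
Take K = (16/49)/ϵ. If m > K then |(9m + 8)/(7m + 8) − (9/7)| ≤ (16/49)/m < ϵ.

K = (16/49)/ϵ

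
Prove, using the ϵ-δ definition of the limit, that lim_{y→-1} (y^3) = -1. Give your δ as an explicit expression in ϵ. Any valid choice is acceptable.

δ = min(1, ϵ/7)

Let ϵ > 0. We seek δ > 0 with 0 < |y + 1| < δ ⇒ |y^3 + 1| < ϵ.
Factor: y^3 + 1 = (y + 1)(y^2 - y + 1), so |y^3 + 1| = |y + 1|·|y^2 - y + 1|.
Impose δ ≤ 1 so that |y| < 2; then |y^2 - y + 1| ≤ 7.
Hence |y^3 + 1| ≤ 7|y + 1|, which is < ϵ once |y + 1| < ϵ/7.
Take δ = min(1, ϵ/7). If 0 < |y + 1| < δ then both bounds hold and |y^3 + 1| ≤ 7|y + 1| < 7·(ϵ/7) = ϵ.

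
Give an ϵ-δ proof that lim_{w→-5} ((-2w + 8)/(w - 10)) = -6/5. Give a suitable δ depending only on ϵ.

Suppose ϵ > 0. We want δ > 0 with 0 < |w + 5| < δ ⇒ |(-2w + 8)/(w - 10) + 6/5| < ϵ.
Combining over a common denominator, (-2w + 8)/(w - 10) + 6/5 = [(-2w + 8)·(-15) − 18·(w - 10)] / [(-15)·(w - 10)] = 12(w + 5) / ((-15)(w - 10)).
So |(-2w + 8)/(w - 10) + 6/5| = 12|w + 5| / (15·|w − 10|).
Restrict δ ≤ 15/2. Then |w + 5| < 15/2 gives |w − 10| = |(w + 5) + (-15)| ≥ 15 − 15/2 = 15/2.
Hence |(-2w + 8)/(w - 10) + 6/5| < 12|w + 5|/(15·(15/2)) = (8/75)|w + 5|, which is < ϵ once |w + 5| < (75/8)ϵ.
Take δ = min(15/2, (75/8)ϵ). Then 0 < |w + 5| < δ forces both bounds, so |(-2w + 8)/(w - 10) + 6/5| < ϵ.

δ = min(15/2, (75/8)ϵ)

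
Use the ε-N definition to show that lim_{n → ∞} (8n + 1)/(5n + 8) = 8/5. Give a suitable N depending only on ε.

Suppose ε > 0. For n ≥ 1, |(8n + 1)/(5n + 8) − (8/5)| = |-59|/(5(5n + 8)) = 59/(5(5n + 8)).
Since 5n + 8 ≥ 5n for n ≥ 1, this is ≤ 59/(5·5n) = (59/25)/n.
So |(8n + 1)/(5n + 8) − (8/5)| < ε whenever n > (59/25)/ε.
Take N = (59/25)/ε. If n > N then |(8n + 1)/(5n + 8) − (8/5)| ≤ (59/25)/n < ε.

N = (59/25)/ε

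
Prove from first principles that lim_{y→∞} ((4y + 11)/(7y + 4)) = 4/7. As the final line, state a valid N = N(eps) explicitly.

N = (61/49)/eps

Let eps > 0. We seek N > 0 such that y > N implies |(4y + 11)/(7y + 4) − (4/7)| < eps.
(4y + 11)/(7y + 4) − (4/7) = (7(4y + 11) − 4(7y + 4)) / (7(7y + 4)) = 61/(7(7y + 4)).
For y > 0 we have 7y + 4 > 7y, so |(4y + 11)/(7y + 4) − (4/7)| = 61/(7(7y + 4)) < 61/(7·7y) = (61/49)/y.
Thus |(4y + 11)/(7y + 4) − (4/7)| < eps whenever y > (61/49)/eps.
Take N = (61/49)/eps. If y > N then |(4y + 11)/(7y + 4) − (4/7)| < (61/49)/y < eps.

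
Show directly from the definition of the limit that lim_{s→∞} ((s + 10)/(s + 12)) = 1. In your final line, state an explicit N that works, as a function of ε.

N = 2/ε

Suppose ε > 0. We seek N > 0 such that s > N implies |(s + 10)/(s + 12) − 1| < ε.
(s + 10)/(s + 12) − 1 = ((s + 10) − (s + 12)) / ((s + 12)) = -2/((s + 12)).
For s > 0 we have s + 12 > s, so |(s + 10)/(s + 12) − 1| = 2/((s + 12)) < 2/(s) = 2/s.
Thus |(s + 10)/(s + 12) − 1| < ε whenever s > 2/ε.
Take N = 2/ε. If s > N then |(s + 10)/(s + 12) − 1| < 2/s < ε.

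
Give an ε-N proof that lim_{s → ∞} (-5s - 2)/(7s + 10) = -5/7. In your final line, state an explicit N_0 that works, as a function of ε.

N_0 = (36/49)/ε

Let ε > 0 be given. We seek N_0 > 0 such that s > N_0 implies |(-5s - 2)/(7s + 10) + 5/7| < ε.
(-5s - 2)/(7s + 10) + 5/7 = (7(-5s - 2) − (-5)(7s + 10)) / (7(7s + 10)) = 36/(7(7s + 10)).
For s > 0 we have 7s + 10 > 7s, so |(-5s - 2)/(7s + 10) + 5/7| = 36/(7(7s + 10)) < 36/(7·7s) = (36/49)/s.
Thus |(-5s - 2)/(7s + 10) + 5/7| < ε whenever s > (36/49)/ε.
Take N_0 = (36/49)/ε. If s > N_0 then |(-5s - 2)/(7s + 10) + 5/7| < (36/49)/s < ε.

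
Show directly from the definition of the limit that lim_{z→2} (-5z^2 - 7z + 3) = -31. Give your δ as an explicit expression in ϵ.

Let ϵ > 0 be given. We want δ > 0 such that 0 < |z − 2| < δ implies |(-5z^2 - 7z + 3) + 31| < ϵ.
(-5z^2 - 7z + 3) + 31 = -5z^2 - 7z + 34 = (z − 2)(-5z - 17).
So |(-5z^2 - 7z + 3) + 31| = |z − 2|·|-5z - 17|.
Assume first that |z − 2| < 1, so |z| < 3. Then |-5z - 17| ≤ 5·3 + 17 = 32.
Hence |(-5z^2 - 7z + 3) + 31| ≤ 32|z − 2| < ϵ provided |z − 2| < ϵ/32.
Take δ = min(1, ϵ/32). Then 0 < |z − 2| < δ gives both |z − 2| < 1 and |z − 2| < ϵ/32, so |(-5z^2 - 7z + 3) + 31| < ϵ.

δ = min(1, ϵ/32)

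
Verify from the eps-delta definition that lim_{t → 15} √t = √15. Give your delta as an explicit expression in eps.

Suppose eps > 0. We want delta > 0 such that 0 < |t − 15| < delta implies |√t − √15| < eps.
Multiplying by the conjugate, |√t − √15| = |t − 15|/(√t + √15).
Restrict delta ≤ 15 so that |t − 15| < 15 forces t > 0, and then √t + √15 > √15.
Hence |√t − √15| < |t − 15|/√15, which is < eps once |t − 15| < √15·eps.
Take delta = min(15, √15·eps). If 0 < |t − 15| < delta then t > 0 and |√t − √15| < |t − 15|/√15 < eps.

delta = min(15, √15·eps)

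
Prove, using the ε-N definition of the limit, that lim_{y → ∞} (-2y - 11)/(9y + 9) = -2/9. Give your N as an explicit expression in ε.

Suppose ε > 0. We seek N > 0 such that y > N implies |(-2y - 11)/(9y + 9) + 2/9| < ε.
(-2y - 11)/(9y + 9) + 2/9 = (9(-2y - 11) − (-2)(9y + 9)) / (9(9y + 9)) = -81/(9(9y + 9)).
For y > 0 we have 9y + 9 > 9y, so |(-2y - 11)/(9y + 9) + 2/9| = 81/(9(9y + 9)) < 81/(9·9y) = 1/y.
Thus |(-2y - 11)/(9y + 9) + 2/9| < ε whenever y > 1/ε.
Take N = 1/ε. If y > N then |(-2y - 11)/(9y + 9) + 2/9| < 1/y < ε.

N = 1/ε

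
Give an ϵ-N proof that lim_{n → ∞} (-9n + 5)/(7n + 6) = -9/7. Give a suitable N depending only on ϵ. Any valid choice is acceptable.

N = (89/49)/ϵ

Fix ϵ > 0. For n ≥ 1, |(-9n + 5)/(7n + 6) + 9/7| = |89|/(7(7n + 6)) = 89/(7(7n + 6)).
Since 7n + 6 ≥ 7n for n ≥ 1, this is ≤ 89/(7·7n) = (89/49)/n.
So |(-9n + 5)/(7n + 6) + 9/7| < ϵ whenever n > (89/49)/ϵ.
Take N = (89/49)/ϵ. If n > N then |(-9n + 5)/(7n + 6) + 9/7| ≤ (89/49)/n < ϵ.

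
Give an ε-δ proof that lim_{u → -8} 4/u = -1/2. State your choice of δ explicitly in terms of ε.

Let ε > 0. We seek δ > 0 such that 0 < |u + 8| < δ implies |4/u + 1/2| < ε.
|4/u + 1/2| = 4·|-8 − u|/(8·|u|) = 4|u + 8|/(8|u|).
Require δ ≤ 4 so that |u| > 8 − 4 = 4, hence 8|u| > 32.
Then |4/u + 1/2| < 4|u + 8|/32, which is < ε when |u + 8| < 8ε.
Take δ = min(4, 8ε). Then 0 < |u + 8| < δ gives both |u + 8| < 4 and |u + 8| < 8ε, so |4/u + 1/2| < ε.

δ = min(4, 8ε)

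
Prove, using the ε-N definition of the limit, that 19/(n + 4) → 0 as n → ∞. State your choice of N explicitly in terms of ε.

N = 19/ε

Fix ε > 0. For n ≥ 1, |19/(n + 4) − 0| = 19/(n + 4) ≤ 19/n.
We need 19/n < ε, i.e. n > 19/ε.
Take N = 19/ε. If n > N then |19/(n + 4)| ≤ 19/n < ε.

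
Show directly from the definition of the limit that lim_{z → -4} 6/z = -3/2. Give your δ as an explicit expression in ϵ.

Let ϵ > 0. We seek δ > 0 such that 0 < |z + 4| < δ implies |6/z + 3/2| < ϵ.
|6/z + 3/2| = 6·|-4 − z|/(4·|z|) = 6|z + 4|/(4|z|).
Require δ ≤ 2 so that |z| > 4 − 2 = 2, hence 4|z| > 8.
Then |6/z + 3/2| < 6|z + 4|/8, which is < ϵ when |z + 4| < (4/3)ϵ.
Take δ = min(2, (4/3)ϵ). Then 0 < |z + 4| < δ gives both |z + 4| < 2 and |z + 4| < (4/3)ϵ, so |6/z + 3/2| < ϵ.

δ = min(2, (4/3)ϵ)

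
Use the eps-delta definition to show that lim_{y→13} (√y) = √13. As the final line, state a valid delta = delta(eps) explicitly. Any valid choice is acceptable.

Suppose eps > 0. We want delta > 0 such that 0 < |y − 13| < delta implies |√y − √13| < eps.
Multiplying by the conjugate, |√y − √13| = |y − 13|/(√y + √13).
Restrict delta ≤ 13 so that |y − 13| < 13 forces y > 0, and then √y + √13 > √13.
Hence |√y − √13| < |y − 13|/√13, which is < eps once |y − 13| < √13·eps.
Take delta = min(13, √13·eps). If 0 < |y − 13| < delta then y > 0 and |√y − √13| < |y − 13|/√13 < eps.

delta = min(13, √13·eps)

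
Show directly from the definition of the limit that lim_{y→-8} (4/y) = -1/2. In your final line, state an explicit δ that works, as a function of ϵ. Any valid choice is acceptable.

Let ϵ > 0 be given. We seek δ > 0 such that 0 < |y + 8| < δ implies |4/y + 1/2| < ϵ.
|4/y + 1/2| = 4·|-8 − y|/(8·|y|) = 4|y + 8|/(8|y|).
Require δ ≤ 4 so that |y| > 8 − 4 = 4, hence 8|y| > 32.
Then |4/y + 1/2| < 4|y + 8|/32, which is < ϵ when |y + 8| < 8ϵ.
Take δ = min(4, 8ϵ). Then 0 < |y + 8| < δ gives both |y + 8| < 4 and |y + 8| < 8ϵ, so |4/y + 1/2| < ϵ.

δ = min(4, 8ϵ)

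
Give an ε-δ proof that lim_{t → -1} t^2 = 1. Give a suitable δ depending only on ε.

Suppose ε > 0. We seek δ > 0 with 0 < |t + 1| < δ ⇒ |t^2 − 1| < ε.
Factor: t^2 − 1 = (t + 1)(t - 1), so |t^2 − 1| = |t + 1|·|t - 1|.
Restrict δ ≤ 2. Then |t + 1| < 2 gives |t| < 3, so by the triangle inequality |t - 1| ≤ 3 + 1 = 4.
Hence |t^2 − 1| ≤ 4|t + 1|, which is < ε once |t + 1| < ε/4.
Take δ = min(2, ε/4). If 0 < |t + 1| < δ then both bounds hold and |t^2 − 1| ≤ 4|t + 1| < 4·(ε/4) = ε.

δ = min(2, ε/4)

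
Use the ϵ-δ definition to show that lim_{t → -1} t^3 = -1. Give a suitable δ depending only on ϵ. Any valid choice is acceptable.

Suppose ϵ > 0. We seek δ > 0 with 0 < |t + 1| < δ ⇒ |t^3 + 1| < ϵ.
Factor: t^3 + 1 = (t + 1)(t^2 - t + 1), so |t^3 + 1| = |t + 1|·|t^2 - t + 1|.
Impose δ ≤ 1 so that |t| < 2; then |t^2 - t + 1| ≤ 7.
Hence |t^3 + 1| ≤ 7|t + 1|, which is < ϵ once |t + 1| < ϵ/7.
Take δ = min(1, ϵ/7). If 0 < |t + 1| < δ then both bounds hold and |t^3 + 1| ≤ 7|t + 1| < 7·(ϵ/7) = ϵ.

δ = min(1, ϵ/7)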